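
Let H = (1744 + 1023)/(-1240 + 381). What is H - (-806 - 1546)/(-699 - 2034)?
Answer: -3194193/782549 ≈ -4.0818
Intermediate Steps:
H = -2767/859 (H = 2767/(-859) = 2767*(-1/859) = -2767/859 ≈ -3.2212)
H - (-806 - 1546)/(-699 - 2034) = -2767/859 - (-806 - 1546)/(-699 - 2034) = -2767/859 - (-2352)/(-2733) = -2767/859 - (-2352)*(-1)/2733 = -2767/859 - 1*784/911 = -2767/859 - 784/911 = -3194193/782549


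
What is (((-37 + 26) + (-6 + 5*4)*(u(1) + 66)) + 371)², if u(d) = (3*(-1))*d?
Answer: 1542564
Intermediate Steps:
u(d) = -3*d
(((-37 + 26) + (-6 + 5*4)*(u(1) + 66)) + 371)² = (((-37 + 26) + (-6 + 5*4)*(-3*1 + 66)) + 371)² = ((-11 + (-6 + 20)*(-3 + 66)) + 371)² = ((-11 + 14*63) + 371)² = ((-11 + 882) + 371)² = (871 + 371)² = 1242² = 1542564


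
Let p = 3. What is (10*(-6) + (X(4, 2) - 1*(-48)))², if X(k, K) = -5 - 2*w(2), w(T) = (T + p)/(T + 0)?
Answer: 484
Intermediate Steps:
w(T) = (3 + T)/T (w(T) = (T + 3)/(T + 0) = (3 + T)/T)
X(k, K) = -10 (X(k, K) = -5 - 2*(3 + 2)/2 = -5 - 5 = -10)
(10*(-6) + (X(4, 2) - 1*(-48)))² = (10*(-6) + (-10 - 1*(-48)))² = (-60 + (-10 + 48))² = (-60 + 38)² = (-22)² = 484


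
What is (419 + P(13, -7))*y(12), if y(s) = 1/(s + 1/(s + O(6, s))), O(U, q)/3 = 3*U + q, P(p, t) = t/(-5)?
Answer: 214404/6125 ≈ 35.005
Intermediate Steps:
P(p, t) = -t/5 (P(p, t) = t*(-⅕) = -t/5)
O(U, q) = 3*q + 9*U (O(U, q) = 3*(3*U + q) = 3*(q + 3*U) = 3*q + 9*U)
y(s) = 1/(s + 1/(54 + 4*s)) (y(s) = 1/(s + 1/(s + (3*s + 9*6))) = 1/(s + 1/(s + (3*s + 54))) = 1/(s + 1/(s + (54 + 3*s))) = 1/(s + 1/(54 + 4*s)))
(419 + P(13, -7))*y(12) = (419 - ⅕*(-7))*(2*(27 + 2*12)/(1 + 4*12² + 54*12)) = (419 + 7/5)*(2*(27 + 24)/(1 + 4*144 + 648)) = 2102*(2*51/(1 + 576 + 648))/5 = 2102*(2*51/1225)/5 = 2102*(2*(1/1225)*51)/5 = (2102/5)*(102/1225) = 214404/6125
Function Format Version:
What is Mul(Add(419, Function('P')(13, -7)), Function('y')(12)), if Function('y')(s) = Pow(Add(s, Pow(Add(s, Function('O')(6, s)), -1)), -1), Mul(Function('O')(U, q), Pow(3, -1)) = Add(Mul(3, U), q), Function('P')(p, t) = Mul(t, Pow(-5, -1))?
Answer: Rational(214404, 6125) ≈ 35.005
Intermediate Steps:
Function('P')(p, t) = Mul(Rational(-1, 5), t) (Function('P')(p, t) = Mul(t, Rational(-1, 5)) = Mul(Rational(-1, 5), t))
Function('O')(U, q) = Add(Mul(3, q), Mul(9, U)) (Function('O')(U, q) = Mul(3, Add(Mul(3, U), q)) = Mul(3, Add(q, Mul(3, U))) = Add(Mul(3, q), Mul(9, U)))
Function('y')(s) = Pow(Add(s, Pow(Add(54, Mul(4, s)), -1)), -1) (Function('y')(s) = Pow(Add(s, Pow(Add(s, Add(Mul(3, s), Mul(9, 6))), -1)), -1) = Pow(Add(s, Pow(Add(s, Add(Mul(3, s), 54)), -1)), -1) = Pow(Add(s, Pow(Add(s, Add(54, Mul(3, s))), -1)), -1) = Pow(Add(s, Pow(Add(54, Mul(4, s)), -1)), -1))
Mul(Add(419, Function('P')(13, -7)), Function('y')(12)) = Mul(Add(419, Mul(Rational(-1, 5), -7)), Mul(2, Pow(Add(1, Mul(4, Pow(12, 2)), Mul(54, 12)), -1), Add(27, Mul(2, 12)))) = Mul(Add(419, Rational(7, 5)), Mul(2, Pow(Add(1, Mul(4, 144), 648), -1), Add(27, 24))) = Mul(Rational(2102, 5), Mul(2, Pow(Add(1, 576, 648), -1), 51)) = Mul(Rational(2102, 5), Mul(2, Pow(1225, -1), 51)) = Mul(Rational(2102, 5), Mul(2, Rational(1, 1225), 51)) = Mul(Rational(2102, 5), Rational(102, 1225)) = Rational(214404, 6125)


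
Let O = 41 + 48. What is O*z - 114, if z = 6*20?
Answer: 10566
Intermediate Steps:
z = 120
O = 89
O*z - 114 = 89*120 - 114 = 10680 - 114 = 10566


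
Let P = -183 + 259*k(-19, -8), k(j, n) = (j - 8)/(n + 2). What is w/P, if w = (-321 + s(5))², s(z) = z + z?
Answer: 193442/1965 ≈ 98.444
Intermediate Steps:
s(z) = 2*z
k(j, n) = (-8 + j)/(2 + n)
w = 96721 (w = (-321 + 2*5)² = (-321 + 10)² = (-311)² = 96721)
P = 1965/2 (P = -183 + 259*((-8 - 19)/(2 - 8)) = -183 + 259*(-27/(-6)) = -183 + 259*(-⅙*(-27)) = -183 + 259*(9/2) = -183 + 2331/2 = 1965/2 ≈ 982.50)
w/P = 96721/(1965/2) = 96721*(2/1965) = 193442/1965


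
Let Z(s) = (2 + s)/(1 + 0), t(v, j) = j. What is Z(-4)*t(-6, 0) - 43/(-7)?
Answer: 43/7 ≈ 6.1429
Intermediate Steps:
Z(s) = 2 + s (Z(s) = (2 + s)/1 = (2 + s)*1 = 2 + s)
Z(-4)*t(-6, 0) - 43/(-7) = (2 - 4)*0 - 43/(-7) = -2*0 - 43*(-1/7) = 0 + 43/7 = 43/7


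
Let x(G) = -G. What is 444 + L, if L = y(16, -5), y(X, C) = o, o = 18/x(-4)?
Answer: 897/2 ≈ 448.50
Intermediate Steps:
o = 9/2 (o = 18/((-1*(-4))) = 18/4 = 18*(¼) = 9/2 ≈ 4.5000)
y(X, C) = 9/2
L = 9/2 ≈ 4.5000
444 + L = 444 + 9/2 = 897/2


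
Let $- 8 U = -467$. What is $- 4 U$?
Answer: $- \frac{467}{2} \approx -233.5$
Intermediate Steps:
$U = \frac{467}{8}$ ($U = \left(- \frac{1}{8}\right) \left(-467\right) = \frac{467}{8} \approx 58.375$)
$- 4 U = \left(-4\right) \frac{467}{8} = - \frac{467}{2}$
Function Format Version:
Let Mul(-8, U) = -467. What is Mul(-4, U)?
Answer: Rational(-467, 2) ≈ -233.50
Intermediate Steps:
U = Rational(467, 8) (U = Mul(Rational(-1, 8), -467) = Rational(467, 8) ≈ 58.375)
Mul(-4, U) = Mul(-4, Rational(467, 8)) = Rational(-467, 2)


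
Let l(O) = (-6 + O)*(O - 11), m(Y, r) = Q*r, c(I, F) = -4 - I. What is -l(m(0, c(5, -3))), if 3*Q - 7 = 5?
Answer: -1974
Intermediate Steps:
Q = 4 (Q = 7/3 + (⅓)*5 = 7/3 + 5/3 = 4)
m(Y, r) = 4*r
l(O) = (-11 + O)*(-6 + O) (l(O) = (-6 + O)*(-11 + O) = (-11 + O)*(-6 + O))
-l(m(0, c(5, -3))) = -(66 + (4*(-4 - 1*5))² - 68*(-4 - 1*5)) = -(66 + (4*(-4 - 5))² - 68*(-4 - 5)) = -(66 + (4*(-9))² - 68*(-9)) = -(66 + (-36)² - 17*(-36)) = -(66 + 1296 + 612) = -1*1974 = -1974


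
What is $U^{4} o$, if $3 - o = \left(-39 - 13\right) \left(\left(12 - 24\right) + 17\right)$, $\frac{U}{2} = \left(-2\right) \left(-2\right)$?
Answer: $1077248$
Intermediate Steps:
$U = 8$ ($U = 2 \left(\left(-2\right) \left(-2\right)\right) = 2 \cdot 4 = 8$)
$o = 263$ ($o = 3 - \left(-39 - 13\right) \left(\left(12 - 24\right) + 17\right) = 3 - - 52 \left(\left(12 - 24\right) + 17\right) = 3 - - 52 \left(-12 + 17\right) = 3 - \left(-52\right) 5 = 3 - -260 = 3 + 260 = 263$)
$U^{4} o = 8^{4} \cdot 263 = 4096 \cdot 263 = 1077248$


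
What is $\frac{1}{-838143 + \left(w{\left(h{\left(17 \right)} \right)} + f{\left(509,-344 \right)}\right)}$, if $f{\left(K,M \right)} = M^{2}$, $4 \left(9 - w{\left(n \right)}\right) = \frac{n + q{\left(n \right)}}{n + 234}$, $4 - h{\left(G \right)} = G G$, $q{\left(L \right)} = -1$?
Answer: $- \frac{102}{73419539} \approx -1.3893 \cdot 10^{-6}$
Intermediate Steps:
$h{\left(G \right)} = 4 - G^{2}$ ($h{\left(G \right)} = 4 - G G = 4 - G^{2}$)
$w{\left(n \right)} = 9 - \frac{-1 + n}{4 \left(234 + n\right)}$ ($w{\left(n \right)} = 9 - \frac{\left(n - 1\right) \frac{1}{n + 234}}{4} = 9 - \frac{\left(-1 + n\right) \frac{1}{234 + n}}{4} = 9 - \frac{\frac{1}{234 + n} \left(-1 + n\right)}{4} = 9 - \frac{-1 + n}{4 \left(234 + n\right)}$)
$\frac{1}{-838143 + \left(w{\left(h{\left(17 \right)} \right)} + f{\left(509,-344 \right)}\right)} = \frac{1}{-838143 + \left(\frac{5 \left(1685 + 7 \left(4 - 17^{2}\right)\right)}{4 \left(234 + \left(4 - 17^{2}\right)\right)} + \left(-344\right)^{2}\right)} = \frac{1}{-838143 + \left(\frac{5 \left(1685 + 7 \left(4 - 289\right)\right)}{4 \left(234 + \left(4 - 289\right)\right)} + 118336\right)} = \frac{1}{-838143 + \left(\frac{5 \left(1685 + 7 \left(-285\right)\right)}{4 \left(234 - 285\right)} + 118336\right)} = \frac{1}{-838143 + \left(\frac{5 \left(1685 - 1995\right)}{4 \left(-51\right)} + 118336\right)} = \frac{1}{-838143 + \left(\frac{5}{4} \left(- \frac{1}{51}\right) \left(-310\right) + 118336\right)} = \frac{1}{-838143 + \left(\frac{775}{102} + 118336\right)} = \frac{1}{-838143 + \frac{12071047}{102}} = \frac{1}{- \frac{73419539}{102}} = - \frac{102}{73419539}$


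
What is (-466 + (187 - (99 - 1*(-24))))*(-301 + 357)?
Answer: -22512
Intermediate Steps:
(-466 + (187 - (99 - 1*(-24))))*(-301 + 357) = (-466 + (187 - (99 + 24)))*56 = (-466 + (187 - 1*123))*56 = (-466 + (187 - 123))*56 = (-466 + 64)*56 = -402*56 = -22512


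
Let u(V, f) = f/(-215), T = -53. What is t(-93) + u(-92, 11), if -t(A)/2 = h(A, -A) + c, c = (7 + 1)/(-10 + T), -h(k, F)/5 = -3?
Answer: -403603/13545 ≈ -29.797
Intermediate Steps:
h(k, F) = 15 (h(k, F) = -5*(-3) = 15)
c = -8/63 (c = (7 + 1)/(-10 - 53) = 8/(-63) = 8*(-1/63) = -8/63 ≈ -0.12698)
u(V, f) = -f/215 (u(V, f) = f*(-1/215) = -f/215)
t(A) = -1874/63 (t(A) = -2*(15 - 8/63) = -2*937/63 = -1874/63)
t(-93) + u(-92, 11) = -1874/63 - 1/215*11 = -1874/63 - 11/215 = -403603/13545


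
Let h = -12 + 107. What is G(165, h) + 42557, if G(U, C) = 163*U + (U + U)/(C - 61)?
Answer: 1180849/17 ≈ 69462.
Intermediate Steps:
h = 95
G(U, C) = 163*U + 2*U/(-61 + C) (G(U, C) = 163*U + (2*U)/(-61 + C) = 163*U + 2*U/(-61 + C))
G(165, h) + 42557 = 165*(-9941 + 163*95)/(-61 + 95) + 42557 = 165*(-9941 + 15485)/34 + 42557 = 165*(1/34)*5544 + 42557 = 457380/17 + 42557 = 1180849/17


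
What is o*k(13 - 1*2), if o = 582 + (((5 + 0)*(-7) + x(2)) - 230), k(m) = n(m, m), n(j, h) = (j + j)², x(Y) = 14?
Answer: 160204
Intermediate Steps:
n(j, h) = 4*j² (n(j, h) = (2*j)² = 4*j²)
k(m) = 4*m²
o = 331 (o = 582 + (((5 + 0)*(-7) + 14) - 230) = 582 + ((5*(-7) + 14) - 230) = 582 + ((-35 + 14) - 230) = 582 + (-21 - 230) = 582 - 251 = 331)
o*k(13 - 1*2) = 331*(4*(13 - 1*2)²) = 331*(4*(13 - 2)²) = 331*(4*11²) = 331*(4*121) = 331*484 = 160204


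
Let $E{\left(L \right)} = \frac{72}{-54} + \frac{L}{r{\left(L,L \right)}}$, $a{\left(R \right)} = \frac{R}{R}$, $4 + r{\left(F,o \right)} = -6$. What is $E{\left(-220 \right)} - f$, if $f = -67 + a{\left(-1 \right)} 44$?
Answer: $\frac{131}{3} \approx 43.667$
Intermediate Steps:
$r{\left(F,o \right)} = -10$ ($r{\left(F,o \right)} = -4 - 6 = -10$)
$a{\left(R \right)} = 1$
$f = -23$ ($f = -67 + 1 \cdot 44 = -67 + 44 = -23$)
$E{\left(L \right)} = - \frac{4}{3} - \frac{L}{10}$ ($E{\left(L \right)} = \frac{72}{-54} + \frac{L}{-10} = 72 \left(- \frac{1}{54}\right) + L \left(- \frac{1}{10}\right) = - \frac{4}{3} - \frac{L}{10}$)
$E{\left(-220 \right)} - f = \left(- \frac{4}{3} - -22\right) - -23 = \left(- \frac{4}{3} + 22\right) + 23 = \frac{62}{3} + 23 = \frac{131}{3}$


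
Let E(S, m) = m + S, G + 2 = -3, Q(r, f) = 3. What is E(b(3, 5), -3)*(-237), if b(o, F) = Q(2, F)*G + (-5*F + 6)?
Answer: 8769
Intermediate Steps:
G = -5 (G = -2 - 3 = -5)
b(o, F) = -9 - 5*F (b(o, F) = 3*(-5) + (-5*F + 6) = -15 + (6 - 5*F) = -9 - 5*F)
E(S, m) = S + m
E(b(3, 5), -3)*(-237) = ((-9 - 5*5) - 3)*(-237) = ((-9 - 25) - 3)*(-237) = (-34 - 3)*(-237) = -37*(-237) = 8769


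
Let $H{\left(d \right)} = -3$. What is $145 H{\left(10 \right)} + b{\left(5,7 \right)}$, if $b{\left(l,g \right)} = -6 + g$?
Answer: $-434$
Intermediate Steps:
$145 H{\left(10 \right)} + b{\left(5,7 \right)} = 145 \left(-3\right) + \left(-6 + 7\right) = -435 + 1 = -434$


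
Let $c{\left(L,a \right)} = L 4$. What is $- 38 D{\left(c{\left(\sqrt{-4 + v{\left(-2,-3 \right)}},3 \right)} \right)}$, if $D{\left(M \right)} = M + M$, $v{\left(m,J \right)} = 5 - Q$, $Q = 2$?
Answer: $- 304 i \approx - 304.0 i$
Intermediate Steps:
$v{\left(m,J \right)} = 3$ ($v{\left(m,J \right)} = 5 - 2 = 3$)
$c{\left(L,a \right)} = 4 L$
$D{\left(M \right)} = 2 M$
$- 38 D{\left(c{\left(\sqrt{-4 + v{\left(-2,-3 \right)}},3 \right)} \right)} = - 38 \cdot 2 \cdot 4 \sqrt{-4 + 3} = - 38 \cdot 2 \cdot 4 \sqrt{-1} = - 38 \cdot 2 \cdot 4 i = - 38 \cdot 8 i = - 304 i$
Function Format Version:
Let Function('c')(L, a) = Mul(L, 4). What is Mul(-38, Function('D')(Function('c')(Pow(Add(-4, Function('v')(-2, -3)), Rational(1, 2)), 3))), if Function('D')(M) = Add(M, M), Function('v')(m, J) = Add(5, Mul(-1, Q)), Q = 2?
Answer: Mul(-304, I) ≈ Mul(-304.00, I)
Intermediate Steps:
Function('v')(m, J) = 3 (Function('v')(m, J) = Add(5, Mul(-1, 2)) = Add(5, -2) = 3)
Function('c')(L, a) = Mul(4, L)
Function('D')(M) = Mul(2, M)
Mul(-38, Function('D')(Function('c')(Pow(Add(-4, Function('v')(-2, -3)), Rational(1, 2)), 3))) = Mul(-38, Mul(2, Mul(4, Pow(Add(-4, 3), Rational(1, 2))))) = Mul(-38, Mul(2, Mul(4, Pow(-1, Rational(1, 2))))) = Mul(-38, Mul(2, Mul(4, I))) = Mul(-38, Mul(8, I)) = Mul(-304, I)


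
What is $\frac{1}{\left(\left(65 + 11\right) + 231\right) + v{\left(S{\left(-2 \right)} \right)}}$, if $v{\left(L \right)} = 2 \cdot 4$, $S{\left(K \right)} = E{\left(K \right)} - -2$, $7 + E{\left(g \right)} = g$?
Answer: $\frac{1}{315} \approx 0.0031746$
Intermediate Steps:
$E{\left(g \right)} = -7 + g$
$S{\left(K \right)} = -5 + K$ ($S{\left(K \right)} = \left(-7 + K\right) - -2 = \left(-7 + K\right) + 2 = -5 + K$)
$v{\left(L \right)} = 8$
$\frac{1}{\left(\left(65 + 11\right) + 231\right) + v{\left(S{\left(-2 \right)} \right)}} = \frac{1}{\left(\left(65 + 11\right) + 231\right) + 8} = \frac{1}{\left(76 + 231\right) + 8} = \frac{1}{307 + 8} = \frac{1}{315}$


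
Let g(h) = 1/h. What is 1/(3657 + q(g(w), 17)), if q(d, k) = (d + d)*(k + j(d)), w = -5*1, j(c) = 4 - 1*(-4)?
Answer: 1/3647 ≈ 0.00027420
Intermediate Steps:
j(c) = 8 (j(c) = 4 + 4 = 8)
w = -5
g(h) = 1/h
q(d, k) = 2*d*(8 + k) (q(d, k) = (d + d)*(k + 8) = (2*d)*(8 + k) = 2*d*(8 + k))
1/(3657 + q(g(w), 17)) = 1/(3657 + 2*(8 + 17)/(-5)) = 1/(3657 + 2*(-1/5)*25) = 1/(3657 - 10) = 1/3647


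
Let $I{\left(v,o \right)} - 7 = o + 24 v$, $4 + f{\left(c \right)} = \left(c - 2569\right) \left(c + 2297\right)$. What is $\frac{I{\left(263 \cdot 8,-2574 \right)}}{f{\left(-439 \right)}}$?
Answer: $- \frac{47929}{5588868} \approx -0.0085758$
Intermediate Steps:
$f{\left(c \right)} = -4 + \left(-2569 + c\right) \left(2297 + c\right)$ ($f{\left(c \right)} = -4 + \left(c - 2569\right) \left(c + 2297\right) = -4 + \left(-2569 + c\right) \left(2297 + c\right)$)
$I{\left(v,o \right)} = 7 + o + 24 v$ ($I{\left(v,o \right)} = 7 + \left(o + 24 v\right) = 7 + o + 24 v$)
$\frac{I{\left(263 \cdot 8,-2574 \right)}}{f{\left(-439 \right)}} = \frac{7 - 2574 + 24 \cdot 263 \cdot 8}{-5900997 + \left(-439\right)^{2} - -119408} = \frac{7 - 2574 + 24 \cdot 2104}{-5900997 + 192721 + 119408} = \frac{7 - 2574 + 50496}{-5588868} = 47929 \left(- \frac{1}{5588868}\right) = - \frac{47929}{5588868}$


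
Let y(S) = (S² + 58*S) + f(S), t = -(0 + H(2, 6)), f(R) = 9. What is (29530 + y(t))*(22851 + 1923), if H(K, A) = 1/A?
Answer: 4389362353/6 ≈ 7.3156e+8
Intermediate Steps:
t = -⅙ (t = -(0 + 1/6) = -(0 + ⅙) = -1*⅙ = -⅙ ≈ -0.16667)
y(S) = 9 + S² + 58*S (y(S) = (S² + 58*S) + 9 = 9 + S² + 58*S)
(29530 + y(t))*(22851 + 1923) = (29530 + (9 + (-⅙)² + 58*(-⅙)))*(22851 + 1923) = (29530 + (9 + 1/36 - 29/3))*24774 = (29530 - 23/36)*24774 = (1063057/36)*24774 = 4389362353/6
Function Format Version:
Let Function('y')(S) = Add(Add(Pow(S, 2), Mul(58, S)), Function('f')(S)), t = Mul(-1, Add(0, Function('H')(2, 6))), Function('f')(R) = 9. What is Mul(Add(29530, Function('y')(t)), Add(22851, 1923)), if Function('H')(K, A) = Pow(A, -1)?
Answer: Rational(4389362353, 6) ≈ 7.3156e+8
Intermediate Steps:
t = Rational(-1, 6) (t = Mul(-1, Add(0, Pow(6, -1))) = Mul(-1, Add(0, Rational(1, 6))) = Mul(-1, Rational(1, 6)) = Rational(-1, 6) ≈ -0.16667)
Function('y')(S) = Add(9, Pow(S, 2), Mul(58, S)) (Function('y')(S) = Add(Add(Pow(S, 2), Mul(58, S)), 9) = Add(9, Pow(S, 2), Mul(58, S)))
Mul(Add(29530, Function('y')(t)), Add(22851, 1923)) = Mul(Add(29530, Add(9, Pow(Rational(-1, 6), 2), Mul(58, Rational(-1, 6)))), Add(22851, 1923)) = Mul(Add(29530, Add(9, Rational(1, 36), Rational(-29, 3))), 24774) = Mul(Add(29530, Rational(-23, 36)), 24774) = Mul(Rational(1063057, 36), 24774) = Rational(4389362353, 6)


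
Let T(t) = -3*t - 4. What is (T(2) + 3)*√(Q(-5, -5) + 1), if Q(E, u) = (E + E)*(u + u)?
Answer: -7*√101 ≈ -70.349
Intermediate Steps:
Q(E, u) = 4*E*u (Q(E, u) = (2*E)*(2*u) = 4*E*u)
T(t) = -4 - 3*t
(T(2) + 3)*√(Q(-5, -5) + 1) = ((-4 - 3*2) + 3)*√(4*(-5)*(-5) + 1) = ((-4 - 6) + 3)*√(100 + 1) = (-10 + 3)*√101 = -7*√101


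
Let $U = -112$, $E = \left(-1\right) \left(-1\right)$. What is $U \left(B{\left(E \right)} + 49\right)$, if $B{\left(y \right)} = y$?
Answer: $-5600$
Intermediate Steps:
$E = 1$
$U \left(B{\left(E \right)} + 49\right) = - 112 \left(1 + 49\right) = \left(-112\right) 50 = -5600$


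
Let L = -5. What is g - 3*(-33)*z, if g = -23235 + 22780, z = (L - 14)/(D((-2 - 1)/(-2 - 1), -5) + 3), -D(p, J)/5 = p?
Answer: 971/2 ≈ 485.50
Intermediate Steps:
D(p, J) = -5*p
z = 19/2 (z = (-5 - 14)/(-5*(-2 - 1)/(-2 - 1) + 3) = -19/(-(-15)/(-3) + 3) = -19/(-(-15)*(-1)/3 + 3) = -19/(-5*1 + 3) = -19/(-5 + 3) = -19/(-2) = -19*(-½) = 19/2 ≈ 9.5000)
g = -455
g - 3*(-33)*z = -455 - 3*(-33)*19/2 = -455 - (-99)*19/2 = -455 - 1*(-1881/2) = -455 + 1881/2 = 971/2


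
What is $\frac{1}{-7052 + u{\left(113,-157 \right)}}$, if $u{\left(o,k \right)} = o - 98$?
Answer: $- \frac{1}{7037} \approx -0.00014211$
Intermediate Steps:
$u{\left(o,k \right)} = -98 + o$ ($u{\left(o,k \right)} = o - 98 = -98 + o$)
$\frac{1}{-7052 + u{\left(113,-157 \right)}} = \frac{1}{-7052 + \left(-98 + 113\right)} = \frac{1}{-7052 + 15} = \frac{1}{-7037} = - \frac{1}{7037}$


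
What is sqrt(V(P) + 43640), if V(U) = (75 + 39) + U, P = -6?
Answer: 2*sqrt(10937) ≈ 209.16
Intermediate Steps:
V(U) = 114 + U
sqrt(V(P) + 43640) = sqrt((114 - 6) + 43640) = sqrt(108 + 43640) = sqrt(43748) = 2*sqrt(10937)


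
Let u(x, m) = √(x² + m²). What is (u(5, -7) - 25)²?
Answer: (25 - √74)² ≈ 268.88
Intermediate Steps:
u(x, m) = √(m² + x²)
(u(5, -7) - 25)² = (√((-7)² + 5²) - 25)² = (√(49 + 25) - 25)² = (√74 - 25)² = (-25 + √74)²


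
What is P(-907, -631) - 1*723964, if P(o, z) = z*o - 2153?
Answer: -153800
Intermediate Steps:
P(o, z) = -2153 + o*z (P(o, z) = o*z - 2153 = -2153 + o*z)
P(-907, -631) - 1*723964 = (-2153 - 907*(-631)) - 1*723964 = (-2153 + 572317) - 723964 = 570164 - 723964 = -153800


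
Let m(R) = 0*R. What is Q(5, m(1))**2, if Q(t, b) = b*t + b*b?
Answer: 0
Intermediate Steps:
m(R) = 0
Q(t, b) = b**2 + b*t (Q(t, b) = b*t + b**2 = b**2 + b*t)
Q(5, m(1))**2 = (0*(0 + 5))**2 = (0*5)**2 = 0**2 = 0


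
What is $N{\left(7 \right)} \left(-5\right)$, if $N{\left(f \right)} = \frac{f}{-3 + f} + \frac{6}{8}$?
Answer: $- \frac{25}{2} \approx -12.5$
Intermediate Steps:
$N{\left(f \right)} = \frac{3}{4} + \frac{f}{-3 + f}$ ($N{\left(f \right)} = \frac{f}{-3 + f} + 6 \cdot \frac{1}{8} = \frac{f}{-3 + f} + \frac{3}{4} = \frac{3}{4} + \frac{f}{-3 + f}$)
$N{\left(7 \right)} \left(-5\right) = \frac{-9 + 7 \cdot 7}{4 \left(-3 + 7\right)} \left(-5\right) = \frac{-9 + 49}{4 \cdot 4} \left(-5\right) = \frac{1}{4} \cdot \frac{1}{4} \cdot 40 \left(-5\right) = \frac{5}{2} \left(-5\right) = - \frac{25}{2}$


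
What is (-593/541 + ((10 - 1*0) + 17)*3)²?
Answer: 1868659984/292681 ≈ 6384.6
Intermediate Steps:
(-593/541 + ((10 - 1*0) + 17)*3)² = (-593*1/541 + ((10 + 0) + 17)*3)² = (-593/541 + (10 + 17)*3)² = (-593/541 + 27*3)² = (-593/541 + 81)² = (43228/541)² = 1868659984/292681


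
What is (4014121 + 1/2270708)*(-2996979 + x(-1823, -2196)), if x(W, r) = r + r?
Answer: -27357186526338374199/2270708 ≈ -1.2048e+13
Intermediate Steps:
x(W, r) = 2*r
(4014121 + 1/2270708)*(-2996979 + x(-1823, -2196)) = (4014121 + 1/2270708)*(-2996979 + 2*(-2196)) = (4014121 + 1/2270708)*(-2996979 - 4392) = (9114896667669/2270708)*(-3001371) = -27357186526338374199/2270708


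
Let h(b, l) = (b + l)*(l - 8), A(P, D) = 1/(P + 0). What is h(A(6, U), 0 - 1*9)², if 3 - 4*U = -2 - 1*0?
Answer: 811801/36 ≈ 22550.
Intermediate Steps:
U = 5/4 (U = ¾ - (-2 - 1*0)/4 = ¾ - (-2 + 0)/4 = ¾ - ¼*(-2) = ¾ + ½ = 5/4 ≈ 1.2500)
A(P, D) = 1/P
h(b, l) = (-8 + l)*(b + l) (h(b, l) = (b + l)*(-8 + l) = (-8 + l)*(b + l))
h(A(6, U), 0 - 1*9)² = ((0 - 1*9)² - 8/6 - 8*(0 - 1*9) + (0 - 1*9)/6)² = ((0 - 9)² - 8*⅙ - 8*(0 - 9) + (0 - 9)/6)² = ((-9)² - 4/3 - 8*(-9) + (⅙)*(-9))² = (81 - 4/3 + 72 - 3/2)² = (901/6)² = 811801/36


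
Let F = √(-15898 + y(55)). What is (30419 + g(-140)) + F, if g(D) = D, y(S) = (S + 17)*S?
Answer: 30279 + I*√11938 ≈ 30279.0 + 109.26*I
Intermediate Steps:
y(S) = S*(17 + S) (y(S) = (17 + S)*S = S*(17 + S))
F = I*√11938 (F = √(-15898 + 55*(17 + 55)) = √(-15898 + 55*72) = √(-15898 + 3960) = √(-11938) = I*√11938 ≈ 109.26*I)
(30419 + g(-140)) + F = (30419 - 140) + I*√11938 = 30279 + I*√11938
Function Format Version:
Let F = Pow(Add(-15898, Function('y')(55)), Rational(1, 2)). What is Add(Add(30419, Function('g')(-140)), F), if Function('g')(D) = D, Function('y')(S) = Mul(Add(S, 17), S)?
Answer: Add(30279, Mul(I, Pow(11938, Rational(1, 2)))) ≈ Add(30279., Mul(109.26, I))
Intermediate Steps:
Function('y')(S) = Mul(S, Add(17, S)) (Function('y')(S) = Mul(Add(17, S), S) = Mul(S, Add(17, S)))
F = Mul(I, Pow(11938, Rational(1, 2))) (F = Pow(Add(-15898, Mul(55, Add(17, 55))), Rational(1, 2)) = Pow(Add(-15898, Mul(55, 72)), Rational(1, 2)) = Pow(Add(-15898, 3960), Rational(1, 2)) = Pow(-11938, Rational(1, 2)) = Mul(I, Pow(11938, Rational(1, 2))) ≈ Mul(109.26, I))
Add(Add(30419, Function('g')(-140)), F) = Add(Add(30419, -140), Mul(I, Pow(11938, Rational(1, 2)))) = Add(30279, Mul(I, Pow(11938, Rational(1, 2))))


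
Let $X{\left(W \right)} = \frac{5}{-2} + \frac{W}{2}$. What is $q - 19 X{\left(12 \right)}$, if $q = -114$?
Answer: $- \frac{361}{2} \approx -180.5$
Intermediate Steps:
$X{\left(W \right)} = - \frac{5}{2} + \frac{W}{2}$ ($X{\left(W \right)} = 5 \left(- \frac{1}{2}\right) + W \frac{1}{2} = - \frac{5}{2} + \frac{W}{2}$)
$q - 19 X{\left(12 \right)} = -114 - 19 \left(- \frac{5}{2} + \frac{1}{2} \cdot 12\right) = -114 - 19 \left(- \frac{5}{2} + 6\right) = -114 - \frac{133}{2} = - \frac{361}{2}$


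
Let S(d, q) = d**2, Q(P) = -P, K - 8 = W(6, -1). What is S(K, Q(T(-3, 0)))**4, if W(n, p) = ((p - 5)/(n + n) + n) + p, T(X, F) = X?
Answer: 152587890625/256 ≈ 5.9605e+8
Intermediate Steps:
W(n, p) = n + p + (-5 + p)/(2*n) (W(n, p) = ((-5 + p)/((2*n)) + n) + p = ((-5 + p)*(1/(2*n)) + n) + p = ((-5 + p)/(2*n) + n) + p = (n + (-5 + p)/(2*n)) + p = n + p + (-5 + p)/(2*n))
K = 25/2 (K = 8 + (1/2)*(-5 - 1 + 2*6*(6 - 1))/6 = 8 + (1/2)*(1/6)*(-5 - 1 + 2*6*5) = 8 + (1/2)*(1/6)*(-5 - 1 + 60) = 8 + (1/2)*(1/6)*54 = 8 + 9/2 = 25/2 ≈ 12.500)
S(K, Q(T(-3, 0)))**4 = ((25/2)**2)**4 = (625/4)**4 = 152587890625/256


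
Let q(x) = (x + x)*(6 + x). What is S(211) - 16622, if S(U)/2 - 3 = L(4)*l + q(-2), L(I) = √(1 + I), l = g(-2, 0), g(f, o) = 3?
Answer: -16648 + 6*√5 ≈ -16635.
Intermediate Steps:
q(x) = 2*x*(6 + x) (q(x) = (2*x)*(6 + x) = 2*x*(6 + x))
l = 3
S(U) = -26 + 6*√5 (S(U) = 6 + 2*(√(1 + 4)*3 + 2*(-2)*(6 - 2)) = 6 + 2*(√5*3 + 2*(-2)*4) = 6 + 2*(3*√5 - 16) = 6 + 2*(-16 + 3*√5) = 6 + (-32 + 6*√5) = -26 + 6*√5)
S(211) - 16622 = (-26 + 6*√5) - 16622 = -16648 + 6*√5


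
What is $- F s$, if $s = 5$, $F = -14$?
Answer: $70$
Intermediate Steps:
$- F s = \left(-1\right) \left(-14\right) 5 = 14 \cdot 5 = 70$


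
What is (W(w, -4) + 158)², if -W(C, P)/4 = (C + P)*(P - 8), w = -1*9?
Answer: 217156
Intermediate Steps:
w = -9
W(C, P) = -4*(-8 + P)*(C + P) (W(C, P) = -4*(C + P)*(P - 8) = -4*(C + P)*(-8 + P) = -4*(-8 + P)*(C + P))
(W(w, -4) + 158)² = ((-4*(-4)² + 32*(-9) + 32*(-4) - 4*(-9)*(-4)) + 158)² = ((-4*16 - 288 - 128 - 144) + 158)² = ((-64 - 288 - 128 - 144) + 158)² = (-624 + 158)² = (-466)² = 217156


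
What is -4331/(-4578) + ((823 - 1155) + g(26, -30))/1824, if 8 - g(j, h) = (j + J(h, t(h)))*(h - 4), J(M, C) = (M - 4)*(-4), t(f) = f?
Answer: 329501/86982 ≈ 3.7882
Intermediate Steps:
J(M, C) = 16 - 4*M (J(M, C) = (-4 + M)*(-4) = 16 - 4*M)
g(j, h) = 8 - (-4 + h)*(16 + j - 4*h) (g(j, h) = 8 - (j + (16 - 4*h))*(h - 4) = 8 - (16 + j - 4*h)*(-4 + h) = 8 - (-4 + h)*(16 + j - 4*h))
-4331/(-4578) + ((823 - 1155) + g(26, -30))/1824 = -4331/(-4578) + ((823 - 1155) + (72 - 32*(-30) + 4*26 + 4*(-30)² - 1*(-30)*26))/1824 = -4331*(-1/4578) + (-332 + (72 + 960 + 104 + 4*900 + 780))*(1/1824) = 4331/4578 + (-332 + (72 + 960 + 104 + 3600 + 780))*(1/1824) = 4331/4578 + (-332 + 5516)*(1/1824) = 4331/4578 + 5184*(1/1824) = 4331/4578 + 54/19 = 329501/86982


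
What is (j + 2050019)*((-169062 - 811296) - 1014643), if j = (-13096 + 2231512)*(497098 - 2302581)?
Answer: 7990598103503779909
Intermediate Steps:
j = -4005312374928 (j = 2218416*(-1805483) = -4005312374928)
(j + 2050019)*((-169062 - 811296) - 1014643) = (-4005312374928 + 2050019)*((-169062 - 811296) - 1014643) = -4005310324909*(-980358 - 1014643) = -4005310324909*(-1995001) = 7990598103503779909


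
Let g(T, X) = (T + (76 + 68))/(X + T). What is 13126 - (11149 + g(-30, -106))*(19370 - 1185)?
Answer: -13784701307/68 ≈ -2.0272e+8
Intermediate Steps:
g(T, X) = (144 + T)/(T + X) (g(T, X) = (T + 144)/(T + X) = (144 + T)/(T + X))
13126 - (11149 + g(-30, -106))*(19370 - 1185) = 13126 - (11149 + (144 - 30)/(-30 - 106))*(19370 - 1185) = 13126 - (11149 + 114/(-136))*18185 = 13126 - (11149 - 1/136*114)*18185 = 13126 - (11149 - 57/68)*18185 = 13126 - 758075*18185/68 = 13126 - 1*13785593875/68 = 13126 - 13785593875/68 = -13784701307/68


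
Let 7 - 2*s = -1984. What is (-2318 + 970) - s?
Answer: -4687/2 ≈ -2343.5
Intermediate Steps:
s = 1991/2 (s = 7/2 - ½*(-1984) = 7/2 + 992 = 1991/2 ≈ 995.50)
(-2318 + 970) - s = (-2318 + 970) - 1*1991/2 = -1348 - 1991/2 = -4687/2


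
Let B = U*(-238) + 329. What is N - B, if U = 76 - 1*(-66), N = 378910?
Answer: 412377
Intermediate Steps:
U = 142 (U = 76 + 66 = 142)
B = -33467 (B = 142*(-238) + 329 = -33796 + 329 = -33467)
N - B = 378910 - 1*(-33467) = 378910 + 33467 = 412377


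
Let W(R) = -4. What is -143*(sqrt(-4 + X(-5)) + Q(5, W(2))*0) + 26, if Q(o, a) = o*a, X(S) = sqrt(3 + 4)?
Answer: 26 - 143*sqrt(-4 + sqrt(7)) ≈ 26.0 - 166.41*I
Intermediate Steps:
X(S) = sqrt(7)
Q(o, a) = a*o
-143*(sqrt(-4 + X(-5)) + Q(5, W(2))*0) + 26 = -143*(sqrt(-4 + sqrt(7)) - 4*5*0) + 26 = -143*(sqrt(-4 + sqrt(7)) - 20*0) + 26 = -143*(sqrt(-4 + sqrt(7)) + 0) + 26 = -143*sqrt(-4 + sqrt(7)) + 26 = 26 - 143*sqrt(-4 + sqrt(7))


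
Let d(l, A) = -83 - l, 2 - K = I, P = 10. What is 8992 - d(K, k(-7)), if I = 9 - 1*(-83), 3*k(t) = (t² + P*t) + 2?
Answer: 8985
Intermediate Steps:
k(t) = ⅔ + t²/3 + 10*t/3 (k(t) = ((t² + 10*t) + 2)/3 = (2 + t² + 10*t)/3 = ⅔ + t²/3 + 10*t/3)
I = 92 (I = 9 + 83 = 92)
K = -90 (K = 2 - 1*92 = 2 - 92 = -90)
8992 - d(K, k(-7)) = 8992 - (-83 - 1*(-90)) = 8992 - (-83 + 90) = 8992 - 1*7 = 8992 - 7 = 8985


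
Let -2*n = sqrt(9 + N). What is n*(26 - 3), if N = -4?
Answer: -23*sqrt(5)/2 ≈ -25.715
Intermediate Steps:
n = -sqrt(5)/2 (n = -sqrt(9 - 4)/2 = -sqrt(5)/2 ≈ -1.1180)
n*(26 - 3) = (-sqrt(5)/2)*(26 - 3) = -sqrt(5)/2*23 = -23*sqrt(5)/2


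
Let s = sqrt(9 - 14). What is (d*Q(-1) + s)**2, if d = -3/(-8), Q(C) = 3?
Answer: -239/64 + 9*I*sqrt(5)/4 ≈ -3.7344 + 5.0312*I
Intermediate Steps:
d = 3/8 (d = -3*(-1/8) = 3/8 ≈ 0.37500)
s = I*sqrt(5) (s = sqrt(-5) = I*sqrt(5) ≈ 2.2361*I)
(d*Q(-1) + s)**2 = ((3/8)*3 + I*sqrt(5))**2 = (9/8 + I*sqrt(5))**2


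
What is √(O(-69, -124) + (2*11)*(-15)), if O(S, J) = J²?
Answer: √15046 ≈ 122.66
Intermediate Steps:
√(O(-69, -124) + (2*11)*(-15)) = √((-124)² + (2*11)*(-15)) = √(15376 + 22*(-15)) = √(15376 - 330) = √15046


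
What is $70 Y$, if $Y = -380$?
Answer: $-26600$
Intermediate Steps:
$70 Y = 70 \left(-380\right) = -26600$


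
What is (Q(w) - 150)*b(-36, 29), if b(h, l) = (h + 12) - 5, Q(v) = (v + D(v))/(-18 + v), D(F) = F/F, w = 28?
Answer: 42659/10 ≈ 4265.9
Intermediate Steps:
D(F) = 1
Q(v) = (1 + v)/(-18 + v) (Q(v) = (v + 1)/(-18 + v) = (1 + v)/(-18 + v))
b(h, l) = 7 + h (b(h, l) = (12 + h) - 5 = 7 + h)
(Q(w) - 150)*b(-36, 29) = ((1 + 28)/(-18 + 28) - 150)*(7 - 36) = (29/10 - 150)*(-29) = -1471/10*(-29) = 42659/10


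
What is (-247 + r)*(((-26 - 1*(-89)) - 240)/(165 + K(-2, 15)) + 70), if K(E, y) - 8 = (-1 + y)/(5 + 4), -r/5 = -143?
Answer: 50720436/1571 ≈ 32285.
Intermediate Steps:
r = 715 (r = -5*(-143) = 715)
K(E, y) = 71/9 + y/9 (K(E, y) = 8 + (-1 + y)/(5 + 4) = 8 + (-1 + y)/9 = 8 + (-1 + y)*(⅑) = 8 + (-⅑ + y/9) = 71/9 + y/9)
(-247 + r)*(((-26 - 1*(-89)) - 240)/(165 + K(-2, 15)) + 70) = (-247 + 715)*(((-26 - 1*(-89)) - 240)/(165 + (71/9 + (⅑)*15)) + 70) = 468*(((-26 + 89) - 240)/(165 + (71/9 + 5/3)) + 70) = 468*((63 - 240)/(165 + 86/9) + 70) = 468*(-177/1571/9 + 70) = 468*(-177*9/1571 + 70) = 468*(-1593/1571 + 70) = 468*(108377/1571) = 50720436/1571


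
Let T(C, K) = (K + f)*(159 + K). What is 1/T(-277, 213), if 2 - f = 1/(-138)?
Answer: 23/1839602 ≈ 1.2503e-5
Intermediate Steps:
f = 277/138 (f = 2 - 1/(-138) = 2 - 1*(-1/138) = 2 + 1/138 = 277/138 ≈ 2.0072)
T(C, K) = (159 + K)*(277/138 + K) (T(C, K) = (K + 277/138)*(159 + K) = (277/138 + K)*(159 + K) = (159 + K)*(277/138 + K))
1/T(-277, 213) = 1/(14681/46 + 213**2 + (22219/138)*213) = 1/(14681/46 + 45369 + 1577549/46) = 1/(1839602/23) = 23/1839602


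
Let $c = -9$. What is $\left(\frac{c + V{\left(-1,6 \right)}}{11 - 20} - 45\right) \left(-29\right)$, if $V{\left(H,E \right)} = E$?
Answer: $\frac{3886}{3} \approx 1295.3$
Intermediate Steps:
$\left(\frac{c + V{\left(-1,6 \right)}}{11 - 20} - 45\right) \left(-29\right) = \left(\frac{-9 + 6}{11 - 20} - 45\right) \left(-29\right) = \left(- \frac{3}{-9} - 45\right) \left(-29\right) = \left(\left(-3\right) \left(- \frac{1}{9}\right) - 45\right) \left(-29\right) = \left(\frac{1}{3} - 45\right) \left(-29\right) = \left(- \frac{134}{3}\right) \left(-29\right) = \frac{3886}{3}$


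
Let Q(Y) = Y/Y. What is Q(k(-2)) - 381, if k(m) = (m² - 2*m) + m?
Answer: -380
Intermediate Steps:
k(m) = m² - m
Q(Y) = 1
Q(k(-2)) - 381 = 1 - 381 = -380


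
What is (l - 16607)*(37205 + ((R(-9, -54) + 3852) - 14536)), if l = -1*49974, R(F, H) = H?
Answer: -1762199327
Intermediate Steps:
l = -49974
(l - 16607)*(37205 + ((R(-9, -54) + 3852) - 14536)) = (-49974 - 16607)*(37205 + ((-54 + 3852) - 14536)) = -66581*(37205 + (3798 - 14536)) = -66581*(37205 - 10738) = -66581*26467 = -1762199327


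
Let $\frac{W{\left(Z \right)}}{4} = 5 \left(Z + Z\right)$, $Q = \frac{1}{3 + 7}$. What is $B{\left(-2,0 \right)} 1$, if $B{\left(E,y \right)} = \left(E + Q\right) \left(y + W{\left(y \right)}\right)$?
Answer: $0$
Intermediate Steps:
$Q = \frac{1}{10} \approx 0.1$
$W{\left(Z \right)} = 40 Z$ ($W{\left(Z \right)} = 4 \cdot 5 \left(Z + Z\right) = 4 \cdot 5 \cdot 2 Z = 4 \cdot 10 Z = 40 Z$)
$B{\left(E,y \right)} = 41 y \left(\frac{1}{10} + E\right)$ ($B{\left(E,y \right)} = \left(E + \frac{1}{10}\right) \left(y + 40 y\right) = \left(\frac{1}{10} + E\right) 41 y = 41 y \left(\frac{1}{10} + E\right)$)
$B{\left(-2,0 \right)} 1 = \frac{41}{10} \cdot 0 \left(1 + 10 \left(-2\right)\right) 1 = \frac{41}{10} \cdot 0 \left(1 - 20\right) 1 = \frac{41}{10} \cdot 0 \left(-19\right) 1 = 0 \cdot 1 = 0$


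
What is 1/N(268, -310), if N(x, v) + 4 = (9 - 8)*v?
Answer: -1/314 ≈ -0.0031847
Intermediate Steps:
N(x, v) = -4 + v (N(x, v) = -4 + (9 - 8)*v = -4 + 1*v = -4 + v)
1/N(268, -310) = 1/(-4 - 310) = 1/(-314) = -1/314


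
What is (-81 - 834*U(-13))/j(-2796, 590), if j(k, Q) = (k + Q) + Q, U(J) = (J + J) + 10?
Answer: -13263/1616 ≈ -8.2073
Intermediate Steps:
U(J) = 10 + 2*J (U(J) = 2*J + 10 = 10 + 2*J)
j(k, Q) = k + 2*Q (j(k, Q) = (Q + k) + Q = k + 2*Q)
(-81 - 834*U(-13))/j(-2796, 590) = (-81 - 834*(10 + 2*(-13)))/(-2796 + 2*590) = (-81 - 834*(10 - 26))/(-2796 + 1180) = (-81 - 834*(-16))/(-1616) = (-81 + 13344)*(-1/1616) = 13263*(-1/1616) = -13263/1616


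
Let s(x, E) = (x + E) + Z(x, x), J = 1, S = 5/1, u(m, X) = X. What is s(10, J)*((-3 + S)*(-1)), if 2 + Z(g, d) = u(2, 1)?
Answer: -20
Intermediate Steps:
Z(g, d) = -1 (Z(g, d) = -2 + 1 = -1)
S = 5 (S = 5*1 = 5)
s(x, E) = -1 + E + x (s(x, E) = (x + E) - 1 = (E + x) - 1 = -1 + E + x)
s(10, J)*((-3 + S)*(-1)) = (-1 + 1 + 10)*((-3 + 5)*(-1)) = 10*(2*(-1)) = 10*(-2) = -20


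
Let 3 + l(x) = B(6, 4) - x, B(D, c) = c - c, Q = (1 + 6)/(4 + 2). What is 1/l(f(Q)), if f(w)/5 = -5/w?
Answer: 7/129 ≈ 0.054264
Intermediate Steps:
Q = 7/6 ≈ 1.1667
B(D, c) = 0
f(w) = -25/w (f(w) = 5*(-5/w) = -25/w)
l(x) = -3 - x (l(x) = -3 + (0 - x) = -3 - x)
1/l(f(Q)) = 1/(-3 - (-25)/7/6) = 1/(-3 - (-25)*6/7) = 1/(-3 - 1*(-150/7)) = 1/(-3 + 150/7) = 1/(129/7) = 7/129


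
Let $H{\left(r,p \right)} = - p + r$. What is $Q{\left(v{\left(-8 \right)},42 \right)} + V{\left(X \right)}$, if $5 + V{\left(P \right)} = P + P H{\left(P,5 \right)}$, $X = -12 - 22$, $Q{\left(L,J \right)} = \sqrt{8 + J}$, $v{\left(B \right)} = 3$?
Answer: $1287 + 5 \sqrt{2} \approx 1294.1$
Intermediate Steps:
$X = -34$
$H{\left(r,p \right)} = r - p$
$V{\left(P \right)} = -5 + P + P \left(-5 + P\right)$ ($V{\left(P \right)} = -5 + \left(P + P \left(P - 5\right)\right) = -5 + \left(P + P \left(-5 + P\right)\right) = -5 + P + P \left(-5 + P\right)$)
$Q{\left(v{\left(-8 \right)},42 \right)} + V{\left(X \right)} = \sqrt{8 + 42} - \left(39 + 34 \left(-5 - 34\right)\right) = \sqrt{50} - -1287 = 5 \sqrt{2} - -1287 = 5 \sqrt{2} + 1287 = 1287 + 5 \sqrt{2}$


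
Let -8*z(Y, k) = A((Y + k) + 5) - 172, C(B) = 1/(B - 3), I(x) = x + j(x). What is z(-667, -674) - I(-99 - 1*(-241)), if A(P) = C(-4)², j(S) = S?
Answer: -102901/392 ≈ -262.50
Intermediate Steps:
I(x) = 2*x (I(x) = x + x = 2*x)
C(B) = 1/(-3 + B)
A(P) = 1/49 (A(P) = (1/(-3 - 4))² = (1/(-7))² = (-⅐)² = 1/49)
z(Y, k) = 8427/392 (z(Y, k) = -(1/49 - 172)/8 = -⅛*(-8427/49) = 8427/392)
z(-667, -674) - I(-99 - 1*(-241)) = 8427/392 - 2*(-99 - 1*(-241)) = 8427/392 - 2*(-99 + 241) = 8427/392 - 2*142 = 8427/392 - 1*284 = 8427/392 - 284 = -102901/392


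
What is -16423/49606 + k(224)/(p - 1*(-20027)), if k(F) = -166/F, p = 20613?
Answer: -37378178969/112895319040 ≈ -0.33109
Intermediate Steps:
-16423/49606 + k(224)/(p - 1*(-20027)) = -16423/49606 + (-166/224)/(20613 - 1*(-20027)) = -16423*1/49606 + (-166*1/224)/(20613 + 20027) = -16423/49606 - 83/112/40640 = -16423/49606 - 83/112*1/40640 = -16423/49606 - 83/4551680 = -37378178969/112895319040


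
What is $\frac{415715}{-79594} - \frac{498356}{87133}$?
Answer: $- \frac{75888642559}{6935264002} \approx -10.942$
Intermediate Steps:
$\frac{415715}{-79594} - \frac{498356}{87133} = 415715 \left(- \frac{1}{79594}\right) - \frac{498356}{87133} = - \frac{415715}{79594} - \frac{498356}{87133} = - \frac{75888642559}{6935264002}$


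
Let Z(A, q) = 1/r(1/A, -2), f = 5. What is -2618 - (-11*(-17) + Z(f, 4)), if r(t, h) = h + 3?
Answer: -2806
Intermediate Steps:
r(t, h) = 3 + h
Z(A, q) = 1 (Z(A, q) = 1/(3 - 2) = 1/1 = 1)
-2618 - (-11*(-17) + Z(f, 4)) = -2618 - (-11*(-17) + 1) = -2618 - (187 + 1) = -2618 - 1*188 = -2618 - 188 = -2806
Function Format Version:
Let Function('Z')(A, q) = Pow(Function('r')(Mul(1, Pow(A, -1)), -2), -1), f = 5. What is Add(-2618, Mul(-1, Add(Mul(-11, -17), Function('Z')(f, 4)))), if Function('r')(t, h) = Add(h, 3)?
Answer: -2806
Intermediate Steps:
Function('r')(t, h) = Add(3, h)
Function('Z')(A, q) = 1 (Function('Z')(A, q) = Pow(Add(3, -2), -1) = Pow(1, -1) = 1)
Add(-2618, Mul(-1, Add(Mul(-11, -17), Function('Z')(f, 4)))) = Add(-2618, Mul(-1, Add(Mul(-11, -17), 1))) = Add(-2618, Mul(-1, Add(187, 1))) = Add(-2618, Mul(-1, 188)) = Add(-2618, -188) = -2806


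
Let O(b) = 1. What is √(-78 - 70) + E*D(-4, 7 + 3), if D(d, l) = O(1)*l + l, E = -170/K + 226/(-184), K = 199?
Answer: -190635/4577 + 2*I*√37 ≈ -41.651 + 12.166*I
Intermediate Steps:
E = -38127/18308 (E = -170/199 + 226/(-184) = -170*1/199 + 226*(-1/184) = -170/199 - 113/92 = -38127/18308 ≈ -2.0825)
D(d, l) = 2*l (D(d, l) = 1*l + l = l + l = 2*l)
√(-78 - 70) + E*D(-4, 7 + 3) = √(-78 - 70) - 38127*(7 + 3)/9154 = √(-148) - 38127*10/9154 = 2*I*√37 - 38127/18308*20 = 2*I*√37 - 190635/4577 = -190635/4577 + 2*I*√37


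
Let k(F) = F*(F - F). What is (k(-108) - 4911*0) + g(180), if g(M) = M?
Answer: 180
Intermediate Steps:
k(F) = 0 (k(F) = F*0 = 0)
(k(-108) - 4911*0) + g(180) = (0 - 4911*0) + 180 = (0 + 0) + 180 = 0 + 180 = 180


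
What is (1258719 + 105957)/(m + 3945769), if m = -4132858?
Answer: -454892/62363 ≈ -7.2943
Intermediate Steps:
(1258719 + 105957)/(m + 3945769) = (1258719 + 105957)/(-4132858 + 3945769) = 1364676/(-187089) = 1364676*(-1/187089) = -454892/62363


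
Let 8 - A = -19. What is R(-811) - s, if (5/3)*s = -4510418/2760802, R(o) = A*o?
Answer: -13738767078/627455 ≈ -21896.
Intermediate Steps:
A = 27 (A = 8 - 1*(-19) = 8 + 19 = 27)
R(o) = 27*o
s = -615057/627455 (s = 3*(-4510418/2760802)/5 = 3*(-4510418*1/2760802)/5 = (⅗)*(-205019/125491) = -615057/627455 ≈ -0.98024)
R(-811) - s = 27*(-811) - 1*(-615057/627455) = -21897 + 615057/627455 = -13738767078/627455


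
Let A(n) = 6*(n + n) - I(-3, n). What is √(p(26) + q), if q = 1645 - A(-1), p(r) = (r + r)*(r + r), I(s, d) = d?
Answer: 2*√1090 ≈ 66.030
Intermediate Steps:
p(r) = 4*r² (p(r) = (2*r)*(2*r) = 4*r²)
A(n) = 11*n (A(n) = 6*(n + n) - n = 6*(2*n) - n = 12*n - n = 11*n)
q = 1656 (q = 1645 - 11*(-1) = 1645 - 1*(-11) = 1645 + 11 = 1656)
√(p(26) + q) = √(4*26² + 1656) = √(4*676 + 1656) = √(2704 + 1656) = √4360 = 2*√1090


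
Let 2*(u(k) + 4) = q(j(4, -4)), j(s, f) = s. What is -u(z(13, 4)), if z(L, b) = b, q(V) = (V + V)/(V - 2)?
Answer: 2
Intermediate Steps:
q(V) = 2*V/(-2 + V) (q(V) = (2*V)/(-2 + V) = 2*V/(-2 + V))
u(k) = -2 (u(k) = -4 + (2*4/(-2 + 4))/2 = -4 + (2*4/2)/2 = -4 + (2*4*(½))/2 = -4 + (½)*4 = -4 + 2 = -2)
-u(z(13, 4)) = -1*(-2) = 2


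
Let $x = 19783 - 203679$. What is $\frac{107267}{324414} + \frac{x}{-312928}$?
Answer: $\frac{684755}{745668} \approx 0.91831$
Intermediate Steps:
$x = -183896$ ($x = 19783 - 203679 = -183896$)
$\frac{107267}{324414} + \frac{x}{-312928} = \frac{107267}{324414} - \frac{183896}{-312928} = 107267 \cdot \frac{1}{324414} - - \frac{181}{308} = \frac{1601}{4842} + \frac{181}{308} = \frac{684755}{745668}$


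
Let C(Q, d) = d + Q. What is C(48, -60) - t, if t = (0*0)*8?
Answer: -12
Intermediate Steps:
C(Q, d) = Q + d
t = 0 (t = 0*8 = 0)
C(48, -60) - t = (48 - 60) - 1*0 = -12 + 0 = -12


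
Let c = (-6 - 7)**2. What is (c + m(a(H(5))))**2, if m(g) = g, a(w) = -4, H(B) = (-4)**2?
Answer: 27225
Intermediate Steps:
H(B) = 16
c = 169 (c = (-13)**2 = 169)
(c + m(a(H(5))))**2 = (169 - 4)**2 = 165**2 = 27225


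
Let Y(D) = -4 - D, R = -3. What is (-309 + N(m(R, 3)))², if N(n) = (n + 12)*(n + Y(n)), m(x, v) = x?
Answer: 119025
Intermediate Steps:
N(n) = -48 - 4*n (N(n) = (n + 12)*(n + (-4 - n)) = (12 + n)*(-4) = -48 - 4*n)
(-309 + N(m(R, 3)))² = (-309 + (-48 - 4*(-3)))² = (-309 + (-48 + 12))² = (-309 - 36)² = (-345)² = 119025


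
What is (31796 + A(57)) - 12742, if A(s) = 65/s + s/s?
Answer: 1086200/57 ≈ 19056.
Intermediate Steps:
A(s) = 1 + 65/s (A(s) = 65/s + 1 = 1 + 65/s)
(31796 + A(57)) - 12742 = (31796 + (65 + 57)/57) - 12742 = (31796 + (1/57)*122) - 12742 = (31796 + 122/57) - 12742 = 1812494/57 - 12742 = 1086200/57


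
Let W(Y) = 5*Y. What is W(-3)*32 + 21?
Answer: -459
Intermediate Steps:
W(-3)*32 + 21 = (5*(-3))*32 + 21 = -15*32 + 21 = -480 + 21 = -459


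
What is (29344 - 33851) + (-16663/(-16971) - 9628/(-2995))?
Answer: -228869147042/50828145 ≈ -4502.8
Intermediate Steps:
(29344 - 33851) + (-16663/(-16971) - 9628/(-2995)) = -4507 + (-16663*(-1/16971) - 9628*(-1/2995)) = -4507 + (16663/16971 + 9628/2995) = -4507 + 213302473/50828145 = -228869147042/50828145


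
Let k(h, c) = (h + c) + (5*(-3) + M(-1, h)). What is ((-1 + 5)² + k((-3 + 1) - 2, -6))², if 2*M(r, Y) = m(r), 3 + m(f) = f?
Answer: 121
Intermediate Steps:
m(f) = -3 + f
M(r, Y) = -3/2 + r/2 (M(r, Y) = (-3 + r)/2 = -3/2 + r/2)
k(h, c) = -17 + c + h (k(h, c) = (h + c) + (5*(-3) + (-3/2 + (½)*(-1))) = (c + h) + (-15 + (-3/2 - ½)) = (c + h) + (-15 - 2) = (c + h) - 17 = -17 + c + h)
((-1 + 5)² + k((-3 + 1) - 2, -6))² = ((-1 + 5)² + (-17 - 6 + ((-3 + 1) - 2)))² = (4² + (-17 - 6 + (-2 - 2)))² = (16 + (-17 - 6 - 4))² = (16 - 27)² = (-11)² = 121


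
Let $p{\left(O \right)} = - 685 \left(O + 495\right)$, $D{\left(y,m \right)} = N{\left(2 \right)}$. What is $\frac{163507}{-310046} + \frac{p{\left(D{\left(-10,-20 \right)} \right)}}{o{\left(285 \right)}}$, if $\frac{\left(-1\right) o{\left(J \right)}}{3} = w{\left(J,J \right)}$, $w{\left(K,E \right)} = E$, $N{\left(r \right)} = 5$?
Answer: $\frac{21210191303}{53017866} \approx 400.06$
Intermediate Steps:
$o{\left(J \right)} = - 3 J$
$D{\left(y,m \right)} = 5$
$p{\left(O \right)} = -339075 - 685 O$ ($p{\left(O \right)} = - 685 \left(495 + O\right) = -339075 - 685 O$)
$\frac{163507}{-310046} + \frac{p{\left(D{\left(-10,-20 \right)} \right)}}{o{\left(285 \right)}} = \frac{163507}{-310046} + \frac{-339075 - 3425}{\left(-3\right) 285} = 163507 \left(- \frac{1}{310046}\right) + \frac{-339075 - 3425}{-855} = - \frac{163507}{310046} - - \frac{68500}{171} = - \frac{163507}{310046} + \frac{68500}{171} = \frac{21210191303}{53017866}$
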